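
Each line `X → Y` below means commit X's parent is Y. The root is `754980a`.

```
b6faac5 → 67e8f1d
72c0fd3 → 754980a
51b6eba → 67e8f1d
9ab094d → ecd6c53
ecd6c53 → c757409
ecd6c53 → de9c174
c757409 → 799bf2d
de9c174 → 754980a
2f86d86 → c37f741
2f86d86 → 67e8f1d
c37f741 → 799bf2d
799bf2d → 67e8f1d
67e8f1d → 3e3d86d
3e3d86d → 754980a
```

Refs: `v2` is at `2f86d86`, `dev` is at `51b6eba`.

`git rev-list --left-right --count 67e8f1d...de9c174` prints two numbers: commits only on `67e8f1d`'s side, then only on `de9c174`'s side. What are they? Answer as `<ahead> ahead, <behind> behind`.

2 ahead, 1 behind

Reachable from 67e8f1d: {3e3d86d, 67e8f1d, 754980a}.
Reachable from de9c174: {754980a, de9c174}.
Only in 67e8f1d's history (ahead): {3e3d86d, 67e8f1d} — 2.
Only in de9c174's history (behind): {de9c174} — 1.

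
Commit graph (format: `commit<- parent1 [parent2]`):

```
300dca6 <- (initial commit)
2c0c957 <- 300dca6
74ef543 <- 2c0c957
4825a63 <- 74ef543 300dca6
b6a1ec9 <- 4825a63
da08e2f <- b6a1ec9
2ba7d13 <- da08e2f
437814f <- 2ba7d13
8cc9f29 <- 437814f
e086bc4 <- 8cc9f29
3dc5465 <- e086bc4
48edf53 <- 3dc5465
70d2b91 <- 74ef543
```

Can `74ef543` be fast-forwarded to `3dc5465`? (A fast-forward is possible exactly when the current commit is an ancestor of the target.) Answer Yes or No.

A fast-forward from 74ef543 to 3dc5465 is possible iff 74ef543 is an ancestor of 3dc5465.
Ancestors of 3dc5465: {2ba7d13, 2c0c957, 300dca6, 3dc5465, 437814f, 4825a63, 74ef543, 8cc9f29, b6a1ec9, da08e2f, e086bc4}.
74ef543 is among them, so fast-forward is possible.

Yes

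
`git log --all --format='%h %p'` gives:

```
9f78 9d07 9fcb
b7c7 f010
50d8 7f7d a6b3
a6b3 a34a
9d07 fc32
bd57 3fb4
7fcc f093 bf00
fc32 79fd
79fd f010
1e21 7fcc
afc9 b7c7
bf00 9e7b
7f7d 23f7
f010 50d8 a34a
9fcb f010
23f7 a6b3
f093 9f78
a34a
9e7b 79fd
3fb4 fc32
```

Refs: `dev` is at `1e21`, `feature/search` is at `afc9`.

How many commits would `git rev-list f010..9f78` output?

Reachable from 9f78: {23f7, 50d8, 79fd, 7f7d, 9d07, 9f78, 9fcb, a34a, a6b3, f010, fc32}.
Reachable from f010: {23f7, 50d8, 7f7d, a34a, a6b3, f010}.
In 9f78's history but not f010's: {79fd, 9d07, 9f78, 9fcb, fc32} — 5 commits.

5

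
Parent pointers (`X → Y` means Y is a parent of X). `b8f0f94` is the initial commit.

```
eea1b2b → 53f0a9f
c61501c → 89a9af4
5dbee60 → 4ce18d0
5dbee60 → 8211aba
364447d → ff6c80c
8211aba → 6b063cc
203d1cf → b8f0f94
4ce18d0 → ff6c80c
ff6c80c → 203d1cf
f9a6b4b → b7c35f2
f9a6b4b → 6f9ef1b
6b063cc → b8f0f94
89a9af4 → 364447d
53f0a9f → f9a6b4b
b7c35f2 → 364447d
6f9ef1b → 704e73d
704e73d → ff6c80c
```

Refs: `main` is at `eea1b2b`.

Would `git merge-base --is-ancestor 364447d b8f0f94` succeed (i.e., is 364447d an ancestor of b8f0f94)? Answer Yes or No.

Ancestors of b8f0f94: {b8f0f94}.
364447d is not in that set, so it is not an ancestor of b8f0f94.

No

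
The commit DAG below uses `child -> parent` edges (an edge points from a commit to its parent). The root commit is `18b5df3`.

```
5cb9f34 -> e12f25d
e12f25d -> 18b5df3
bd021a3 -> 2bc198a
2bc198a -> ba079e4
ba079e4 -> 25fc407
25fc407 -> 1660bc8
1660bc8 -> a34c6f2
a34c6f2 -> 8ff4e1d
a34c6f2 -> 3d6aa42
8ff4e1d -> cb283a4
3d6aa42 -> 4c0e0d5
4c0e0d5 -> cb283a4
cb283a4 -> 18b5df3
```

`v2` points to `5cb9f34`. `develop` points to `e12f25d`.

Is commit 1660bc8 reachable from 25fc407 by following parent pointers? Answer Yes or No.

Yes

Ancestors of 25fc407 (commits reachable by following parents): {1660bc8, 18b5df3, 25fc407, 3d6aa42, 4c0e0d5, 8ff4e1d, a34c6f2, cb283a4}.
1660bc8 is in that set, so it is an ancestor of 25fc407.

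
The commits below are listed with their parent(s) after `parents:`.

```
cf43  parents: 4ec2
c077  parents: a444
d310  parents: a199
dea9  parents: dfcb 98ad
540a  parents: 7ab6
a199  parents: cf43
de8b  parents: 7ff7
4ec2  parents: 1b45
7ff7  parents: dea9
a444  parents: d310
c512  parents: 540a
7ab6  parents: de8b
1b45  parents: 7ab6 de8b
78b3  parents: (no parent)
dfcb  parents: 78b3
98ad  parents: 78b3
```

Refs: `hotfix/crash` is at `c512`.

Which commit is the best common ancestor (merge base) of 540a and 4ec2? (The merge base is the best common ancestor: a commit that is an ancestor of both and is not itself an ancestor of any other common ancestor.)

7ab6

Ancestors of 540a: {540a, 78b3, 7ab6, 7ff7, 98ad, de8b, dea9, dfcb}.
Ancestors of 4ec2: {1b45, 4ec2, 78b3, 7ab6, 7ff7, 98ad, de8b, dea9, dfcb}.
Common ancestors: {78b3, 7ab6, 7ff7, 98ad, de8b, dea9, dfcb}.
Among these, 7ab6 is not an ancestor of any other common ancestor — it is the merge base.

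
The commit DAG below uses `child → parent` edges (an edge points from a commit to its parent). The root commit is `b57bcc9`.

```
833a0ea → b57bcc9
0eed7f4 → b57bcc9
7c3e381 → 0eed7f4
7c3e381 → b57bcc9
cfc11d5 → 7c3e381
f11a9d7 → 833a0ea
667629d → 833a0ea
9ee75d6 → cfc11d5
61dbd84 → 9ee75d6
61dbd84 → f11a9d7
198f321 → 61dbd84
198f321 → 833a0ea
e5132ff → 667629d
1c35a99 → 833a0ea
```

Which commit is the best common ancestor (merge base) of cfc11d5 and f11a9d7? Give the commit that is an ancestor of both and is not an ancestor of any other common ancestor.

Ancestors of cfc11d5: {0eed7f4, 7c3e381, b57bcc9, cfc11d5}.
Ancestors of f11a9d7: {833a0ea, b57bcc9, f11a9d7}.
Common ancestors: {b57bcc9}.
The only common ancestor is b57bcc9, so it is the merge base.

b57bcc9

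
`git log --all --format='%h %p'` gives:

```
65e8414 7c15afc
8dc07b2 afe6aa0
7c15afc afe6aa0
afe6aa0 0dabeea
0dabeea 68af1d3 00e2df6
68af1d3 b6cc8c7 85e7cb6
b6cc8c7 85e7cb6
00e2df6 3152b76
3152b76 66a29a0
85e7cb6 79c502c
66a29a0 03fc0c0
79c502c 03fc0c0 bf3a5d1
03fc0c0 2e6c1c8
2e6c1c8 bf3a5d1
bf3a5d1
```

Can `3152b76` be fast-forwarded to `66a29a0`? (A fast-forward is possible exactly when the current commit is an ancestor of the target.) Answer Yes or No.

No

A fast-forward from 3152b76 to 66a29a0 is possible iff 3152b76 is an ancestor of 66a29a0.
Ancestors of 66a29a0: {03fc0c0, 2e6c1c8, 66a29a0, bf3a5d1}.
3152b76 is not among them, so fast-forward is not possible.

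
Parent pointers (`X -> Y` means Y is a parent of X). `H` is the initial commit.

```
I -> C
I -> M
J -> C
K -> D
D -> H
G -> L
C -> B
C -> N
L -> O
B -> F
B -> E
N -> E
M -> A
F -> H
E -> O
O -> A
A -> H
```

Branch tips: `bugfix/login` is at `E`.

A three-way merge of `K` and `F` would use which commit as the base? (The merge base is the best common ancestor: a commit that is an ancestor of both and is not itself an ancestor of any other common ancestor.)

H

Ancestors of K: {D, H, K}.
Ancestors of F: {F, H}.
Common ancestors: {H}.
The only common ancestor is H, so it is the merge base.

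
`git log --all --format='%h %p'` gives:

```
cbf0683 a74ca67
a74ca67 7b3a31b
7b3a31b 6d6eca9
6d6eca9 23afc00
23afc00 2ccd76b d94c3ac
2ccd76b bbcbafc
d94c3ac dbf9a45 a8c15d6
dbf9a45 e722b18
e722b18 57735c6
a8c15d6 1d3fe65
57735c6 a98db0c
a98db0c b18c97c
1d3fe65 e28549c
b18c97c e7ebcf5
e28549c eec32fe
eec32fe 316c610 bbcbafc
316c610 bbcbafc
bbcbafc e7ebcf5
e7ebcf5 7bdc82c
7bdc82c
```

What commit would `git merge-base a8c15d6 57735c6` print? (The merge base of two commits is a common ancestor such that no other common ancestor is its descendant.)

e7ebcf5

Ancestors of a8c15d6: {1d3fe65, 316c610, 7bdc82c, a8c15d6, bbcbafc, e28549c, e7ebcf5, eec32fe}.
Ancestors of 57735c6: {57735c6, 7bdc82c, a98db0c, b18c97c, e7ebcf5}.
Common ancestors: {7bdc82c, e7ebcf5}.
Among these, e7ebcf5 is not an ancestor of any other common ancestor — it is the merge base.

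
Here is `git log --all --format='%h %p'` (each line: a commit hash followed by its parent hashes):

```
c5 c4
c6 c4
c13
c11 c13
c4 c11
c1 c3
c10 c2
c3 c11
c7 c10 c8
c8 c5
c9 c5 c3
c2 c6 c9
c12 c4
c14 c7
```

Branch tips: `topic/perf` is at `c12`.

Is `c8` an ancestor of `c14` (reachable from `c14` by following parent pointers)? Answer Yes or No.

Ancestors of c14 (commits reachable by following parents): {c10, c11, c13, c14, c2, c3, c4, c5, c6, c7, c8, c9}.
c8 is in that set, so it is an ancestor of c14.

Yes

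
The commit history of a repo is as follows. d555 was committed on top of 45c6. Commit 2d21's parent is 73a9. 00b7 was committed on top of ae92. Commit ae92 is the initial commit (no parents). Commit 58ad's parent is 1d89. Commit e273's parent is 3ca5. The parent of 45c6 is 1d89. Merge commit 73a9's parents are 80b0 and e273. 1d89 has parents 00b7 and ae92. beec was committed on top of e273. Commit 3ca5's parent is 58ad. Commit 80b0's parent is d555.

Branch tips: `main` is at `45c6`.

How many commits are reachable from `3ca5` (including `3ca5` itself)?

5

Walking parent pointers from 3ca5: reachable set = {00b7, 1d89, 3ca5, 58ad, ae92}.
That is 5 commits.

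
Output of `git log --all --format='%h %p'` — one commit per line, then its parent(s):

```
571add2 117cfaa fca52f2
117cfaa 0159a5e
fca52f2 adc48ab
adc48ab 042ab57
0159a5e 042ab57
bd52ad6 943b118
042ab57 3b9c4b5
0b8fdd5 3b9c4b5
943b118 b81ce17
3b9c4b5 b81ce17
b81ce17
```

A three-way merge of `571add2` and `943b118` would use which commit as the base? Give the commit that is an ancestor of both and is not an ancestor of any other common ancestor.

Ancestors of 571add2: {0159a5e, 042ab57, 117cfaa, 3b9c4b5, 571add2, adc48ab, b81ce17, fca52f2}.
Ancestors of 943b118: {943b118, b81ce17}.
Common ancestors: {b81ce17}.
The only common ancestor is b81ce17, so it is the merge base.

b81ce17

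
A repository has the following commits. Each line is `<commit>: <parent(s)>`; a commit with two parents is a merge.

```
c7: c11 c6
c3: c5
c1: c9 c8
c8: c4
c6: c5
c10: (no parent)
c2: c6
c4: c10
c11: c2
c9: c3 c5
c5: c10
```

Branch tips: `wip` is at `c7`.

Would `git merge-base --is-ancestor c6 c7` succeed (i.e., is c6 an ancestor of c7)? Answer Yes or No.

Yes

Ancestors of c7 (commits reachable by following parents): {c10, c11, c2, c5, c6, c7}.
c6 is in that set, so it is an ancestor of c7.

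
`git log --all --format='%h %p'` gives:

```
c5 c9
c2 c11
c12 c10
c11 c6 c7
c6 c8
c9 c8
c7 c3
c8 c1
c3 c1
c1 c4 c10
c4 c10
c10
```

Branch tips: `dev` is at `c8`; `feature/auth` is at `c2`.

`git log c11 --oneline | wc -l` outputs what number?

8

Walking parent pointers from c11: reachable set = {c1, c10, c11, c3, c4, c6, c7, c8}.
That is 8 commits.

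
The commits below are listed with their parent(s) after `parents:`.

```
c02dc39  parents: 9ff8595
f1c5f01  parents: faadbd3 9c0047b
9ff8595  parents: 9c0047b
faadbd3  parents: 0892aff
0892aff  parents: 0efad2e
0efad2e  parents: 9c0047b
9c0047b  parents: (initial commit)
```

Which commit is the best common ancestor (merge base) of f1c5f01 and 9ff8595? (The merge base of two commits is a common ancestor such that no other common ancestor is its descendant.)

9c0047b

Ancestors of f1c5f01: {0892aff, 0efad2e, 9c0047b, f1c5f01, faadbd3}.
Ancestors of 9ff8595: {9c0047b, 9ff8595}.
Common ancestors: {9c0047b}.
The only common ancestor is 9c0047b, so it is the merge base.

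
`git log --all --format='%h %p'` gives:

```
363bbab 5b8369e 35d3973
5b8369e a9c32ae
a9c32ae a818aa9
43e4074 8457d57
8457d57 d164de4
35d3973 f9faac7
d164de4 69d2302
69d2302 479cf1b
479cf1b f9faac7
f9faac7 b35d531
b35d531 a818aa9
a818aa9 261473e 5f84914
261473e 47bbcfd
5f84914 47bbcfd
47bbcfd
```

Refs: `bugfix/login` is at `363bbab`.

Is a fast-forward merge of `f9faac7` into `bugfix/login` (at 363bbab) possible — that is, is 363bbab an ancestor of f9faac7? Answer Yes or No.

No

A fast-forward from 363bbab to f9faac7 is possible iff 363bbab is an ancestor of f9faac7.
Ancestors of f9faac7: {261473e, 47bbcfd, 5f84914, a818aa9, b35d531, f9faac7}.
363bbab is not among them, so fast-forward is not possible.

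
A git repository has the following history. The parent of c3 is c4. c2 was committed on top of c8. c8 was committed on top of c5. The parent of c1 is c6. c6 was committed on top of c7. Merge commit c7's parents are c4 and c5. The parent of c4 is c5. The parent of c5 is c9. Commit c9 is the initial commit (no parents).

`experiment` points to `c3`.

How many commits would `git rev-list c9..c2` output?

3

Reachable from c2: {c2, c5, c8, c9}.
Reachable from c9: {c9}.
In c2's history but not c9's: {c2, c5, c8} — 3 commits.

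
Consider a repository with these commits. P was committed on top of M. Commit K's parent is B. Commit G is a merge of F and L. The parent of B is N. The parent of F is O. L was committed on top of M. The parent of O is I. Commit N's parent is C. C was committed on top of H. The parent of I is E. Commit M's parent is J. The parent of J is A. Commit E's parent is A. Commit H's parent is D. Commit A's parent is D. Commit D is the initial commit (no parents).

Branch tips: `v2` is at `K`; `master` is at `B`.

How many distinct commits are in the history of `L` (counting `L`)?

5

Walking parent pointers from L: reachable set = {A, D, J, L, M}.
That is 5 commits.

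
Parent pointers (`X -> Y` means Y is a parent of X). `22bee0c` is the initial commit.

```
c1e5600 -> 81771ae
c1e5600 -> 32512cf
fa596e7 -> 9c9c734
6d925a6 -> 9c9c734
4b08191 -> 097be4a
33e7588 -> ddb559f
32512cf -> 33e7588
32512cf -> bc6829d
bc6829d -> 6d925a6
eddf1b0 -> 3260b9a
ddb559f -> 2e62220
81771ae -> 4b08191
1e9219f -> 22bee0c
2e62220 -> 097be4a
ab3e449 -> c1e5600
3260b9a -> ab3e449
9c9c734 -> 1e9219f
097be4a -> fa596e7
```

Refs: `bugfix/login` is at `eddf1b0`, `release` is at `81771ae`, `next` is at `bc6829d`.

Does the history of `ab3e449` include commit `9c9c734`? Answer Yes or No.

Yes

Ancestors of ab3e449 (commits reachable by following parents): {097be4a, 1e9219f, 22bee0c, 2e62220, 32512cf, 33e7588, 4b08191, 6d925a6, 81771ae, 9c9c734, ab3e449, bc6829d, c1e5600, ddb559f, fa596e7}.
9c9c734 is in that set, so it is an ancestor of ab3e449.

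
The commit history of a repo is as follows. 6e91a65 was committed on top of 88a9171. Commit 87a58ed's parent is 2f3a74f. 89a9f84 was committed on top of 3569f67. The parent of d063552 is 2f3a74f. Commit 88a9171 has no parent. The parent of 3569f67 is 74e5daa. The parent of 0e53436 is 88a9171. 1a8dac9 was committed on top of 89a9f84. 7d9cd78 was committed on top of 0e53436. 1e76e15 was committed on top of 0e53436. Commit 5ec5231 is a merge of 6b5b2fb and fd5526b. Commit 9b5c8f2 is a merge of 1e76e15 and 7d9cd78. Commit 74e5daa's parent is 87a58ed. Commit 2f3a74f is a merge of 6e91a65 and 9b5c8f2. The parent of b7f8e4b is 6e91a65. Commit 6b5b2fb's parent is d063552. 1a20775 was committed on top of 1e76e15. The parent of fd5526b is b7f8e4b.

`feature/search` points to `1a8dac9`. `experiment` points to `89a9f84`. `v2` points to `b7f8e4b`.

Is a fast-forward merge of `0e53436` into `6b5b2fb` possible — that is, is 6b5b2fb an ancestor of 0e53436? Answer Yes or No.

A fast-forward from 6b5b2fb to 0e53436 is possible iff 6b5b2fb is an ancestor of 0e53436.
Ancestors of 0e53436: {0e53436, 88a9171}.
6b5b2fb is not among them, so fast-forward is not possible.

No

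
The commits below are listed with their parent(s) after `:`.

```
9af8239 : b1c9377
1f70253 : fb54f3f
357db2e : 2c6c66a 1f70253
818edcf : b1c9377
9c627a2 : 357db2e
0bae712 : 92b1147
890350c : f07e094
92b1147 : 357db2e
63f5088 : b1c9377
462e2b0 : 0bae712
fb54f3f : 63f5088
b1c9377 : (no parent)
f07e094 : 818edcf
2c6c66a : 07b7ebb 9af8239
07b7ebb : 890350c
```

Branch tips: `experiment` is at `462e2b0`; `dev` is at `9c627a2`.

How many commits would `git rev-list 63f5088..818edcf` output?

1

Reachable from 818edcf: {818edcf, b1c9377}.
Reachable from 63f5088: {63f5088, b1c9377}.
In 818edcf's history but not 63f5088's: {818edcf} — 1 commit.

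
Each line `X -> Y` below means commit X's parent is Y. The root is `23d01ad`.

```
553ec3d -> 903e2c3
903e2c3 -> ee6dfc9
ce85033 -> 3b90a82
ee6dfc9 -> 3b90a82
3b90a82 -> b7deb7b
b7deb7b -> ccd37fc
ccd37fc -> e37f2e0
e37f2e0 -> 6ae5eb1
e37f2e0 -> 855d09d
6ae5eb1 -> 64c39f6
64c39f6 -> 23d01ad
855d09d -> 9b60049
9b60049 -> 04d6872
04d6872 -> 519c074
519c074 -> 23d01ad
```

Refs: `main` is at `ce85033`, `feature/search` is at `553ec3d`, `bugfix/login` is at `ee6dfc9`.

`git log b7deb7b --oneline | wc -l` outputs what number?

10

Walking parent pointers from b7deb7b: reachable set = {04d6872, 23d01ad, 519c074, 64c39f6, 6ae5eb1, 855d09d, 9b60049, b7deb7b, ccd37fc, e37f2e0}.
That is 10 commits.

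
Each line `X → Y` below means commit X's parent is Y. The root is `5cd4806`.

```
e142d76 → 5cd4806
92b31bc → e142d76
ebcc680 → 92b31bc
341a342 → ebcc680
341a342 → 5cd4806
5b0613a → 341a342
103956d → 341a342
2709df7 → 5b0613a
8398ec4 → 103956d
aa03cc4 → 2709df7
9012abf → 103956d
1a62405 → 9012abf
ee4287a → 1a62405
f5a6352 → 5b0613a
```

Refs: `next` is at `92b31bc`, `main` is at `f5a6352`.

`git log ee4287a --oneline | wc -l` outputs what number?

9

Walking parent pointers from ee4287a: reachable set = {103956d, 1a62405, 341a342, 5cd4806, 9012abf, 92b31bc, e142d76, ebcc680, ee4287a}.
That is 9 commits.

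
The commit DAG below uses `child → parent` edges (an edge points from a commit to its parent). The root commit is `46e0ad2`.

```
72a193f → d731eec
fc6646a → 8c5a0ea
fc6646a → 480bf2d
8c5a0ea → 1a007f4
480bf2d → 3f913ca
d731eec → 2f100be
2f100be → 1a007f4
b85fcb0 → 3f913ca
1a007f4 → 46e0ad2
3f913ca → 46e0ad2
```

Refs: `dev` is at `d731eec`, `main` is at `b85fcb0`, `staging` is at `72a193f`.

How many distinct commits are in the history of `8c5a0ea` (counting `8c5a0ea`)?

3

Walking parent pointers from 8c5a0ea: reachable set = {1a007f4, 46e0ad2, 8c5a0ea}.
That is 3 commits.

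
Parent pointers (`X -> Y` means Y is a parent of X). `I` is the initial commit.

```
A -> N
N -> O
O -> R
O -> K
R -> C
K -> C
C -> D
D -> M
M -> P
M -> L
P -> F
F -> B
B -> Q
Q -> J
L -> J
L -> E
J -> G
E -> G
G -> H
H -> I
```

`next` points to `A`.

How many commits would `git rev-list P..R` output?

Reachable from R: {B, C, D, E, F, G, H, I, J, L, M, P, Q, R}.
Reachable from P: {B, F, G, H, I, J, P, Q}.
In R's history but not P's: {C, D, E, L, M, R} — 6 commits.

6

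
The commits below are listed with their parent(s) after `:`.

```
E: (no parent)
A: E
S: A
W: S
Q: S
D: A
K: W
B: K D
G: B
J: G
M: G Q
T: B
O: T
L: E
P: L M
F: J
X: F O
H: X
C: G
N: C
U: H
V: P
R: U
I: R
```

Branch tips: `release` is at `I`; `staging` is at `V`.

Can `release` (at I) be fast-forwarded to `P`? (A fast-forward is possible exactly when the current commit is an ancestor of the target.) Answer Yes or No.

A fast-forward from I to P is possible iff I is an ancestor of P.
Ancestors of P: {A, B, D, E, G, K, L, M, P, Q, S, W}.
I is not among them, so fast-forward is not possible.

No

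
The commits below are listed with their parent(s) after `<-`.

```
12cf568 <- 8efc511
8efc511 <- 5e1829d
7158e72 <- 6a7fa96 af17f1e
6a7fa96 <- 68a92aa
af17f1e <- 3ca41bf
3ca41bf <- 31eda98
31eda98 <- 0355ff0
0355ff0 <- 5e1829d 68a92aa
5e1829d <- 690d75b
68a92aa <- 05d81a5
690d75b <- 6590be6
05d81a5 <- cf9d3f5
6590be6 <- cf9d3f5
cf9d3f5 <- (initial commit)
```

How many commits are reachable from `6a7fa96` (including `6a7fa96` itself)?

Walking parent pointers from 6a7fa96: reachable set = {05d81a5, 68a92aa, 6a7fa96, cf9d3f5}.
That is 4 commits.

4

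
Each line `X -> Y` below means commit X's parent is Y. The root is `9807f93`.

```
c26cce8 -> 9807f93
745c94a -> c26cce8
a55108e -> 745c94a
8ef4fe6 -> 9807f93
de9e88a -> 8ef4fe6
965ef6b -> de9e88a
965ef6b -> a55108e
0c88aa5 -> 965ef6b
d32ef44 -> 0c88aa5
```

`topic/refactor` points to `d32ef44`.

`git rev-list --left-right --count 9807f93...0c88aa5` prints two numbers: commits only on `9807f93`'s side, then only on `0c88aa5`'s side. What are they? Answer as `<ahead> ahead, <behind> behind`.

Reachable from 9807f93: {9807f93}.
Reachable from 0c88aa5: {0c88aa5, 745c94a, 8ef4fe6, 965ef6b, 9807f93, a55108e, c26cce8, de9e88a}.
Only in 9807f93's history (ahead): {} — 0.
Only in 0c88aa5's history (behind): {0c88aa5, 745c94a, 8ef4fe6, 965ef6b, a55108e, c26cce8, de9e88a} — 7.

0 ahead, 7 behind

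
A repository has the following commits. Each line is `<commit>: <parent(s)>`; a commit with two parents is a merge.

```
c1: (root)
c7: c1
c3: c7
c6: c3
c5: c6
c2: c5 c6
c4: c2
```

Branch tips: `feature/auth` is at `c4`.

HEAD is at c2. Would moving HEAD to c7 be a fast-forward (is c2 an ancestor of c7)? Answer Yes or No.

No

A fast-forward from c2 to c7 is possible iff c2 is an ancestor of c7.
Ancestors of c7: {c1, c7}.
c2 is not among them, so fast-forward is not possible.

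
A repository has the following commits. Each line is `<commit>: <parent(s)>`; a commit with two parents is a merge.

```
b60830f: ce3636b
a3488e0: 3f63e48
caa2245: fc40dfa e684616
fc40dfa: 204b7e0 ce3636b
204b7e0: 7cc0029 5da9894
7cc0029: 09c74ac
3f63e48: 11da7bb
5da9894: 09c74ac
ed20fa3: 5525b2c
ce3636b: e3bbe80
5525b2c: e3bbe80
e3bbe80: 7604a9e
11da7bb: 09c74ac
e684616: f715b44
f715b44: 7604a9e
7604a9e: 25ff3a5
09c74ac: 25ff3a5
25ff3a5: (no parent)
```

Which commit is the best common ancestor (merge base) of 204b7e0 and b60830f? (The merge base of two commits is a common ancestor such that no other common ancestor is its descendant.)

25ff3a5

Ancestors of 204b7e0: {09c74ac, 204b7e0, 25ff3a5, 5da9894, 7cc0029}.
Ancestors of b60830f: {25ff3a5, 7604a9e, b60830f, ce3636b, e3bbe80}.
Common ancestors: {25ff3a5}.
The only common ancestor is 25ff3a5, so it is the merge base.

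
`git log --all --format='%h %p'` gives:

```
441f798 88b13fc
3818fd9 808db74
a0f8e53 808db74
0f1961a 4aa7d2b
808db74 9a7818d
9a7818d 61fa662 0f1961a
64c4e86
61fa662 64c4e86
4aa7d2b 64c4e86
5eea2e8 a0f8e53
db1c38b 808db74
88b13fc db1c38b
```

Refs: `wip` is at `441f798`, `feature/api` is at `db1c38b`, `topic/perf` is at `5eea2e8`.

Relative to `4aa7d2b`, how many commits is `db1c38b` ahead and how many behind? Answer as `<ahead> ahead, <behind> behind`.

Reachable from db1c38b: {0f1961a, 4aa7d2b, 61fa662, 64c4e86, 808db74, 9a7818d, db1c38b}.
Reachable from 4aa7d2b: {4aa7d2b, 64c4e86}.
Only in db1c38b's history (ahead): {0f1961a, 61fa662, 808db74, 9a7818d, db1c38b} — 5.
Only in 4aa7d2b's history (behind): {} — 0.

5 ahead, 0 behind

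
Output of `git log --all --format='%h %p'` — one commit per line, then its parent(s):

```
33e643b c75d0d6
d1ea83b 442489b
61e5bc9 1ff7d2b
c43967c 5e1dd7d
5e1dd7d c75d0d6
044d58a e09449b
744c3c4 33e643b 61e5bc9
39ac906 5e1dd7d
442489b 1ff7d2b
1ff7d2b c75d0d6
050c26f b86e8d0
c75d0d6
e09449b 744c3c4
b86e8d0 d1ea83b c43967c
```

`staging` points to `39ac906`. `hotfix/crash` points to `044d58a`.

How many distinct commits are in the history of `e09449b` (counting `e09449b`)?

6

Walking parent pointers from e09449b: reachable set = {1ff7d2b, 33e643b, 61e5bc9, 744c3c4, c75d0d6, e09449b}.
That is 6 commits.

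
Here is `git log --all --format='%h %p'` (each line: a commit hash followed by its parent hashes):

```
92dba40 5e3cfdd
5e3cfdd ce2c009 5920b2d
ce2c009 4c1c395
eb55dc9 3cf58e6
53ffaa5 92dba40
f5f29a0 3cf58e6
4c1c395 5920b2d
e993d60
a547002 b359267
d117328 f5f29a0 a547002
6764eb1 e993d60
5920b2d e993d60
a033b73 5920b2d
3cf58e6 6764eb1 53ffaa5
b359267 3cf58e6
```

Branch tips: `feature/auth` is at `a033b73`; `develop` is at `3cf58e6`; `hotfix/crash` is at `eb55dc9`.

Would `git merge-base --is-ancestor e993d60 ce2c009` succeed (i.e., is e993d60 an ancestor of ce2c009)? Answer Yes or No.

Yes

Ancestors of ce2c009 (commits reachable by following parents): {4c1c395, 5920b2d, ce2c009, e993d60}.
e993d60 is in that set, so it is an ancestor of ce2c009.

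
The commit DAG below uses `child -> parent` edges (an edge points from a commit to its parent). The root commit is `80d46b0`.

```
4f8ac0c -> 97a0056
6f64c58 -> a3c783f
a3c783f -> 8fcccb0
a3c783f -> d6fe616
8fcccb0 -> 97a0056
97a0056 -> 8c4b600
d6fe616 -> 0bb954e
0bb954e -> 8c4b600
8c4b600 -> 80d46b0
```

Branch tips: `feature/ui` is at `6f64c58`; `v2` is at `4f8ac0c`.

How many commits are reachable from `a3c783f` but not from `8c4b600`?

Reachable from a3c783f: {0bb954e, 80d46b0, 8c4b600, 8fcccb0, 97a0056, a3c783f, d6fe616}.
Reachable from 8c4b600: {80d46b0, 8c4b600}.
In a3c783f's history but not 8c4b600's: {0bb954e, 8fcccb0, 97a0056, a3c783f, d6fe616} — 5 commits.

5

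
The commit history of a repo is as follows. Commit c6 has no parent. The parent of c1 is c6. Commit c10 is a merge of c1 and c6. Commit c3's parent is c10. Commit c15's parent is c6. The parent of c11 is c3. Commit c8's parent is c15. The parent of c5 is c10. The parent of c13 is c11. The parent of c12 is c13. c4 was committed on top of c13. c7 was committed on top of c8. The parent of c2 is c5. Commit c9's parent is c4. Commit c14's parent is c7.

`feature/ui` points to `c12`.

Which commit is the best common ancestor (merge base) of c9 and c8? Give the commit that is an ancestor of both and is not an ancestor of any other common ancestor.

c6

Ancestors of c9: {c1, c10, c11, c13, c3, c4, c6, c9}.
Ancestors of c8: {c15, c6, c8}.
Common ancestors: {c6}.
The only common ancestor is c6, so it is the merge base.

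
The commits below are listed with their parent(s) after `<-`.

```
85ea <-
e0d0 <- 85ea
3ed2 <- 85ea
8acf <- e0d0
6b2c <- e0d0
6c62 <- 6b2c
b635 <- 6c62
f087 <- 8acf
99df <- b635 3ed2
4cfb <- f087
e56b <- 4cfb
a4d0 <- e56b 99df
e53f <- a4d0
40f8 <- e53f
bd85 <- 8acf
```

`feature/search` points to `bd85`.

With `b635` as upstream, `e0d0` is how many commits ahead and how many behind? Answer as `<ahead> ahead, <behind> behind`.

Reachable from e0d0: {85ea, e0d0}.
Reachable from b635: {6b2c, 6c62, 85ea, b635, e0d0}.
Only in e0d0's history (ahead): {} — 0.
Only in b635's history (behind): {6b2c, 6c62, b635} — 3.

0 ahead, 3 behind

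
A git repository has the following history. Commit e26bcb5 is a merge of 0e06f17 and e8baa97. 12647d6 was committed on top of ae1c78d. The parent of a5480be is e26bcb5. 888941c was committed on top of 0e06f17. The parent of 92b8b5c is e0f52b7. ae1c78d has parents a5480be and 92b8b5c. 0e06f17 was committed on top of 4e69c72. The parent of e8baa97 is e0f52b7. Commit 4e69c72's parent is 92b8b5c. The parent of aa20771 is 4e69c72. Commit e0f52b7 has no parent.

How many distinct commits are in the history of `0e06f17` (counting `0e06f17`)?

Walking parent pointers from 0e06f17: reachable set = {0e06f17, 4e69c72, 92b8b5c, e0f52b7}.
That is 4 commits.

4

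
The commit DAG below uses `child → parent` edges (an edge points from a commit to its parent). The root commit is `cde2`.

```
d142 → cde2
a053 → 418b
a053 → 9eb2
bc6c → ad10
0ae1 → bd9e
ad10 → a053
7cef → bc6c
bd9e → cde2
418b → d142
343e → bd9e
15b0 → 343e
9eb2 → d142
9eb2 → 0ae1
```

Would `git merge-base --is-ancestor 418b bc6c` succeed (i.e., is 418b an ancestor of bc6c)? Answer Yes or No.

Ancestors of bc6c (commits reachable by following parents): {0ae1, 418b, 9eb2, a053, ad10, bc6c, bd9e, cde2, d142}.
418b is in that set, so it is an ancestor of bc6c.

Yes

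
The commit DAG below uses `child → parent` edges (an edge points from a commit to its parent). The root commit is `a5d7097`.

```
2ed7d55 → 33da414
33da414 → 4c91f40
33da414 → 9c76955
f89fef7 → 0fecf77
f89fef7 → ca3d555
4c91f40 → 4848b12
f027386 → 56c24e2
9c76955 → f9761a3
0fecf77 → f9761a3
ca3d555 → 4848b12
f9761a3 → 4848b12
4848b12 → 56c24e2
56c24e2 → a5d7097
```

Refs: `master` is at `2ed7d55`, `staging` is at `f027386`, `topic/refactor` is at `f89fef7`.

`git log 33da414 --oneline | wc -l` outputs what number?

7

Walking parent pointers from 33da414: reachable set = {33da414, 4848b12, 4c91f40, 56c24e2, 9c76955, a5d7097, f9761a3}.
That is 7 commits.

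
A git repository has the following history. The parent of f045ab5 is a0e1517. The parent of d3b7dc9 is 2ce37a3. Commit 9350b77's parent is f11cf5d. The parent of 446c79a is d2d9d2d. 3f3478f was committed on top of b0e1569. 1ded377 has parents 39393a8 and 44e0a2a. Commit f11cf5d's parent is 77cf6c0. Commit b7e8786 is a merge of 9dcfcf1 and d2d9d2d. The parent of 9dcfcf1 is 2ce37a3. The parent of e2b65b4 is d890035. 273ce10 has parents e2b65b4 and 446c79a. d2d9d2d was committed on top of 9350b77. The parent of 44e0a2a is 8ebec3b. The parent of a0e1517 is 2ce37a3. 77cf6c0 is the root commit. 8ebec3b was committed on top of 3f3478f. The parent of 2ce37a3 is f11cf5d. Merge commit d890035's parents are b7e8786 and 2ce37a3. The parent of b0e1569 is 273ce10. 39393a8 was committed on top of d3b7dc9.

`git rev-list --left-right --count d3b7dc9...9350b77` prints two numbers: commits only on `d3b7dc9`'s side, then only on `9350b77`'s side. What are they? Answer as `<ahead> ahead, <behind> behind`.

2 ahead, 1 behind

Reachable from d3b7dc9: {2ce37a3, 77cf6c0, d3b7dc9, f11cf5d}.
Reachable from 9350b77: {77cf6c0, 9350b77, f11cf5d}.
Only in d3b7dc9's history (ahead): {2ce37a3, d3b7dc9} — 2.
Only in 9350b77's history (behind): {9350b77} — 1.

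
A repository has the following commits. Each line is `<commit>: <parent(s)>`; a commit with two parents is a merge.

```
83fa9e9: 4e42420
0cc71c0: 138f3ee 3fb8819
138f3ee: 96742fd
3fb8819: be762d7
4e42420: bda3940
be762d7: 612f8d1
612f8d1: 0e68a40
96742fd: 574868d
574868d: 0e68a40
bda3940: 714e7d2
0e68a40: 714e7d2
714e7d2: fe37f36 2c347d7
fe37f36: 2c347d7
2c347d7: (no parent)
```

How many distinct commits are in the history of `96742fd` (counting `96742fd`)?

6

Walking parent pointers from 96742fd: reachable set = {0e68a40, 2c347d7, 574868d, 714e7d2, 96742fd, fe37f36}.
That is 6 commits.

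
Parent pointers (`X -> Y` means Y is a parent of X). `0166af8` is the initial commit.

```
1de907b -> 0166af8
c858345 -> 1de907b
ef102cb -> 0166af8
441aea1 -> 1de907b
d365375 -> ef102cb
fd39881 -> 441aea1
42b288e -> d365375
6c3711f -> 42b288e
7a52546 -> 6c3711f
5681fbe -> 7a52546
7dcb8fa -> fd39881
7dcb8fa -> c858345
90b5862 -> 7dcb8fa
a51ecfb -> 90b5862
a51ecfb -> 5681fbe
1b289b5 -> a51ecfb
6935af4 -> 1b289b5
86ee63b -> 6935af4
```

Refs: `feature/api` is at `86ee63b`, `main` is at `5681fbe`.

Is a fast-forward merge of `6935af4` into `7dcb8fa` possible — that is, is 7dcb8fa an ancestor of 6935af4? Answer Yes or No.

Yes

A fast-forward from 7dcb8fa to 6935af4 is possible iff 7dcb8fa is an ancestor of 6935af4.
Ancestors of 6935af4: {0166af8, 1b289b5, 1de907b, 42b288e, 441aea1, 5681fbe, 6935af4, 6c3711f, 7a52546, 7dcb8fa, 90b5862, a51ecfb, c858345, d365375, ef102cb, fd39881}.
7dcb8fa is among them, so fast-forward is possible.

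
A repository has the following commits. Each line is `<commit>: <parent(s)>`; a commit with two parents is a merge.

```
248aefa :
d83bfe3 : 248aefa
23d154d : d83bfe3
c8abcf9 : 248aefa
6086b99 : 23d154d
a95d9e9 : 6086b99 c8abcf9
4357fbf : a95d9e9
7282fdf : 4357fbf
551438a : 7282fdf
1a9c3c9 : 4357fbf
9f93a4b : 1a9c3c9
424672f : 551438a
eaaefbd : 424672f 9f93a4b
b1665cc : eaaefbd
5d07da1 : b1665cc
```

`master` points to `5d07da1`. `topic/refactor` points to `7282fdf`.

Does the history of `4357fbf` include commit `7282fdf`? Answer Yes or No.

No

Ancestors of 4357fbf: {23d154d, 248aefa, 4357fbf, 6086b99, a95d9e9, c8abcf9, d83bfe3}.
7282fdf is not in that set, so it is not an ancestor of 4357fbf.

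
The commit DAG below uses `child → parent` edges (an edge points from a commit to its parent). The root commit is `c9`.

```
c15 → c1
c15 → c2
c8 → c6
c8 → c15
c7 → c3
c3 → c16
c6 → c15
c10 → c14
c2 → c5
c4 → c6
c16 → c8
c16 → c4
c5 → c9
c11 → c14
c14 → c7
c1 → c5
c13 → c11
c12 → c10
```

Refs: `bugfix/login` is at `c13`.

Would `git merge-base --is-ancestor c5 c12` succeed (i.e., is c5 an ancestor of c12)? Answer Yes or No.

Ancestors of c12 (commits reachable by following parents): {c1, c10, c12, c14, c15, c16, c2, c3, c4, c5, c6, c7, c8, c9}.
c5 is in that set, so it is an ancestor of c12.

Yes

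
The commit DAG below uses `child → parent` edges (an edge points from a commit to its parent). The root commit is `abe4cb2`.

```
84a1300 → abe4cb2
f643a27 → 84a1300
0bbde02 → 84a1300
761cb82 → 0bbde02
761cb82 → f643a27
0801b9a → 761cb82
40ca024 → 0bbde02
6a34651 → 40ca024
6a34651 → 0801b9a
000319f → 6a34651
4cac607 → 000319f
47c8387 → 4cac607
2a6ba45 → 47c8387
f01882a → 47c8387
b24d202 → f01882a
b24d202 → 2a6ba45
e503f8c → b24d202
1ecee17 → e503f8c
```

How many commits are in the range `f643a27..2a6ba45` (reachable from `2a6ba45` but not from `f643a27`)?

Reachable from 2a6ba45: {000319f, 0801b9a, 0bbde02, 2a6ba45, 40ca024, 47c8387, 4cac607, 6a34651, 761cb82, 84a1300, abe4cb2, f643a27}.
Reachable from f643a27: {84a1300, abe4cb2, f643a27}.
In 2a6ba45's history but not f643a27's: {000319f, 0801b9a, 0bbde02, 2a6ba45, 40ca024, 47c8387, 4cac607, 6a34651, 761cb82} — 9 commits.

9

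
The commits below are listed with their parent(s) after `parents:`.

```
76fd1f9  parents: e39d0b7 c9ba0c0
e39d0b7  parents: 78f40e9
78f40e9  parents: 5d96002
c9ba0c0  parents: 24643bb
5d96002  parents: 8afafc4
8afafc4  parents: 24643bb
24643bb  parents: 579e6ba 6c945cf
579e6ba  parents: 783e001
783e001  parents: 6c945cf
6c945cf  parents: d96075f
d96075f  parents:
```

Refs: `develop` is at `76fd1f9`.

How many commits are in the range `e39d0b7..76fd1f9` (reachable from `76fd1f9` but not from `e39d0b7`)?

2

Reachable from 76fd1f9: {24643bb, 579e6ba, 5d96002, 6c945cf, 76fd1f9, 783e001, 78f40e9, 8afafc4, c9ba0c0, d96075f, e39d0b7}.
Reachable from e39d0b7: {24643bb, 579e6ba, 5d96002, 6c945cf, 783e001, 78f40e9, 8afafc4, d96075f, e39d0b7}.
In 76fd1f9's history but not e39d0b7's: {76fd1f9, c9ba0c0} — 2 commits.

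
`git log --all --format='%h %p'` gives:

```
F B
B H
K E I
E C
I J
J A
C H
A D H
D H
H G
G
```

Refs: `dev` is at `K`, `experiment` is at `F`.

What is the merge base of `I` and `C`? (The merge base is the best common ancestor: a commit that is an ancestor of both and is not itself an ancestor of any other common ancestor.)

Ancestors of I: {A, D, G, H, I, J}.
Ancestors of C: {C, G, H}.
Common ancestors: {G, H}.
Among these, H is not an ancestor of any other common ancestor — it is the merge base.

H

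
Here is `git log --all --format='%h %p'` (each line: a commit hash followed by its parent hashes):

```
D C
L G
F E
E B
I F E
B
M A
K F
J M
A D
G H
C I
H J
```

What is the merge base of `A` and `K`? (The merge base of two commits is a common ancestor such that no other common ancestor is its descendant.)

F

Ancestors of A: {A, B, C, D, E, F, I}.
Ancestors of K: {B, E, F, K}.
Common ancestors: {B, E, F}.
Among these, F is not an ancestor of any other common ancestor — it is the merge base.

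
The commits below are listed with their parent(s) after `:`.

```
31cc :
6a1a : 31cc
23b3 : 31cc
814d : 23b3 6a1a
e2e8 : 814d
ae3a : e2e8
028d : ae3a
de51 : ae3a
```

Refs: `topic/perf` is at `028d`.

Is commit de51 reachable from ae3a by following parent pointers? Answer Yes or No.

Ancestors of ae3a: {23b3, 31cc, 6a1a, 814d, ae3a, e2e8}.
de51 is not in that set, so it is not an ancestor of ae3a.

No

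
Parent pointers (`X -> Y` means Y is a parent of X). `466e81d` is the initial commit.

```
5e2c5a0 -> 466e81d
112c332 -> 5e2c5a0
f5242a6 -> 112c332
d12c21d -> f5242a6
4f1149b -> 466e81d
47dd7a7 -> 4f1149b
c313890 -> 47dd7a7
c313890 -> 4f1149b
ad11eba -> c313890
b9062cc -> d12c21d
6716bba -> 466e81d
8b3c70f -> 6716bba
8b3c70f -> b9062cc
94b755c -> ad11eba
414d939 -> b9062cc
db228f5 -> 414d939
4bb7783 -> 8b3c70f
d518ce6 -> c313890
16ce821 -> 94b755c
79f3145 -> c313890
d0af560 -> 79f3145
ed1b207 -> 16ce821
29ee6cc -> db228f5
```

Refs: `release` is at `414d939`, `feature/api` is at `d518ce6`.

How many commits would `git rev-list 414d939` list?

Walking parent pointers from 414d939: reachable set = {112c332, 414d939, 466e81d, 5e2c5a0, b9062cc, d12c21d, f5242a6}.
That is 7 commits.

7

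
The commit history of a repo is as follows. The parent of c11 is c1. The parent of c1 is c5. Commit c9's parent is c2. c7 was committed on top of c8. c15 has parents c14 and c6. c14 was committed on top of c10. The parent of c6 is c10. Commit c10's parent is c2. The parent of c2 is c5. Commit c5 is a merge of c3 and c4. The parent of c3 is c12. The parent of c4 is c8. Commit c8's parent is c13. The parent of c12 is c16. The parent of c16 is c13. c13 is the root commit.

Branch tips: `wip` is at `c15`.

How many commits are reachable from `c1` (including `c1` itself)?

8

Walking parent pointers from c1: reachable set = {c1, c12, c13, c16, c3, c4, c5, c8}.
That is 8 commits.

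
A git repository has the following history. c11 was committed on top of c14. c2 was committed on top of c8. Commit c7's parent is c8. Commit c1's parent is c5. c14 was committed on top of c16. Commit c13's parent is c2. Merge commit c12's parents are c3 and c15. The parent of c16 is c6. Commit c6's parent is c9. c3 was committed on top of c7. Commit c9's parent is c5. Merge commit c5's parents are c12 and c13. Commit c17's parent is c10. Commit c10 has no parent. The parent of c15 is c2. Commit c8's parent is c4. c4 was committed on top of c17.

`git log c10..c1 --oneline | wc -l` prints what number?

Reachable from c1: {c1, c10, c12, c13, c15, c17, c2, c3, c4, c5, c7, c8}.
Reachable from c10: {c10}.
In c1's history but not c10's: {c1, c12, c13, c15, c17, c2, c3, c4, c5, c7, c8} — 11 commits.

11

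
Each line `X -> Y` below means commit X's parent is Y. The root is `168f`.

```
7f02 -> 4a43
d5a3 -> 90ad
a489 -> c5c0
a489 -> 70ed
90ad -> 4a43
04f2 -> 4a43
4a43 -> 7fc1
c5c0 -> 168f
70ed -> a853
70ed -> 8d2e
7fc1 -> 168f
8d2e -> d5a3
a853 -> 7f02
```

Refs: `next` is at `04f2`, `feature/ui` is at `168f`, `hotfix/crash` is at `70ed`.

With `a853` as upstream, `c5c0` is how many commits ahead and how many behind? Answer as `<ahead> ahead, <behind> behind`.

1 ahead, 4 behind

Reachable from c5c0: {168f, c5c0}.
Reachable from a853: {168f, 4a43, 7f02, 7fc1, a853}.
Only in c5c0's history (ahead): {c5c0} — 1.
Only in a853's history (behind): {4a43, 7f02, 7fc1, a853} — 4.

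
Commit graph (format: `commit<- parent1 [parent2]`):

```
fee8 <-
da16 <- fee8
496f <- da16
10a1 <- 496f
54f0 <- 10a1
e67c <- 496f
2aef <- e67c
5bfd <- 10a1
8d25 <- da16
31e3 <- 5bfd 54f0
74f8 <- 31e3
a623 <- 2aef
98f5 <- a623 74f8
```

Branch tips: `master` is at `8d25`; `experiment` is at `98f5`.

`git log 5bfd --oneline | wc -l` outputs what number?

Walking parent pointers from 5bfd: reachable set = {10a1, 496f, 5bfd, da16, fee8}.
That is 5 commits.

5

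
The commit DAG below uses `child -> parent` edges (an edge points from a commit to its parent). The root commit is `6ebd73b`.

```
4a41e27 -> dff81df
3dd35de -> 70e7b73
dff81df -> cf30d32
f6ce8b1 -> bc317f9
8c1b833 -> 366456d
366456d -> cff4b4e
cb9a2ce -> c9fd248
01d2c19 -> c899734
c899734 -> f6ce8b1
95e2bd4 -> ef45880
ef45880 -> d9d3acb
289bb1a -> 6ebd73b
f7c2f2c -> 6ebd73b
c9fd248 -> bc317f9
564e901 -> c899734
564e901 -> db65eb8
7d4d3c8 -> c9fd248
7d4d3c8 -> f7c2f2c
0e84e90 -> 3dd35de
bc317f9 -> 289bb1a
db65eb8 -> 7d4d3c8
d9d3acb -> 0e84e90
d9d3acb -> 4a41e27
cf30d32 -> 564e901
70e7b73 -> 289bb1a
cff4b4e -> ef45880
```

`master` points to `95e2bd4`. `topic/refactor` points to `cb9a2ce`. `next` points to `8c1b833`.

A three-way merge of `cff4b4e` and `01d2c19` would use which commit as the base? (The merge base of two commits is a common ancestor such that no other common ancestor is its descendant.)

Ancestors of cff4b4e: {0e84e90, 289bb1a, 3dd35de, 4a41e27, 564e901, 6ebd73b, 70e7b73, 7d4d3c8, bc317f9, c899734, c9fd248, cf30d32, cff4b4e, d9d3acb, db65eb8, dff81df, ef45880, f6ce8b1, f7c2f2c}.
Ancestors of 01d2c19: {01d2c19, 289bb1a, 6ebd73b, bc317f9, c899734, f6ce8b1}.
Common ancestors: {289bb1a, 6ebd73b, bc317f9, c899734, f6ce8b1}.
Among these, c899734 is not an ancestor of any other common ancestor — it is the merge base.

c899734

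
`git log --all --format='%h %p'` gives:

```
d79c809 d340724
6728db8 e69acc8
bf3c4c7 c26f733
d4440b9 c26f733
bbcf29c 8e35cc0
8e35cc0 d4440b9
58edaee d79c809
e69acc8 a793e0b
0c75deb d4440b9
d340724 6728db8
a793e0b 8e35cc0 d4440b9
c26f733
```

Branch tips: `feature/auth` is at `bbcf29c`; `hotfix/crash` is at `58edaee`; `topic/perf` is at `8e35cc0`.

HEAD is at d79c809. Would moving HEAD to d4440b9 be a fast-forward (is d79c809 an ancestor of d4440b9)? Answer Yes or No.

A fast-forward from d79c809 to d4440b9 is possible iff d79c809 is an ancestor of d4440b9.
Ancestors of d4440b9: {c26f733, d4440b9}.
d79c809 is not among them, so fast-forward is not possible.

No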